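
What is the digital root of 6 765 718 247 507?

2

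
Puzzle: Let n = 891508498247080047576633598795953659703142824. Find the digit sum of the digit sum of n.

9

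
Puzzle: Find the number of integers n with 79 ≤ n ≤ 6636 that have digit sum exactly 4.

The integers in [79, 6636] that have digit sum exactly 4: 103, 112, 121, 130, 202, 211, …, 3100, 4000.
30 qualify.

30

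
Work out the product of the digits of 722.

28

7×2×2 = 28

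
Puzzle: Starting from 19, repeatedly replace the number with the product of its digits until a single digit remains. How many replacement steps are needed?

19 → 9 (1 step)

1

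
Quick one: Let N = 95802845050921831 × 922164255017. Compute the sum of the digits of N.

137

95802845050921831 × 922164255017 = 88345959234892415713216576127
Sum of its 29 digits: 137.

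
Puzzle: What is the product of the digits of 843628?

8×4×3×6×2×8 = 9216

9216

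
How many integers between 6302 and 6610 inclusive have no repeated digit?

167

The integers in [6302, 6610] that have no repeated digit: 6302, 6304, 6305, 6307, 6308, 6309, …, 6597, 6598.
167 qualify.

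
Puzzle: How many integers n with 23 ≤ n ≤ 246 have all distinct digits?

The integers in [23, 246] that have all distinct digits: 23, 24, 25, 26, 27, 28, …, 245, 246.
171 qualify.

171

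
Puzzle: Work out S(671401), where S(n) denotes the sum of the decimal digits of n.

6+7+1+4+0+1 = 19

19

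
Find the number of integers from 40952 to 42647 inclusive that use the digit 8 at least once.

403

The integers in [40952, 42647] that use the digit 8 at least once: 40958, 40968, 40978, 40980, 40981, 40982, …, 42628, 42638.
403 qualify.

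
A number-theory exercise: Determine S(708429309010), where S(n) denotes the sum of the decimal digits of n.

7+0+8+4+2+9+3+0+9+0+1+0 = 43

43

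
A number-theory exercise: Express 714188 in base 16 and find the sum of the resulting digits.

714188 in base 16 is AE5CC.
Digit sum: 10+14+5+12+12 = 53.

53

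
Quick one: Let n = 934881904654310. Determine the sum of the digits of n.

9+3+4+8+8+1+9+0+4+6+5+4+3+1+0 = 65

65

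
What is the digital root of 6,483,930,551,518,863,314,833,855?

7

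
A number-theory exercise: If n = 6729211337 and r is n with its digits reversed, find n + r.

14060340613

Reverse of 6729211337 is 7331129276.
6729211337 + 7331129276 = 14060340613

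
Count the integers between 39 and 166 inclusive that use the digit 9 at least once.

The integers in [39, 166] that use the digit 9 at least once: 39, 49, 59, 69, 79, 89, …, 149, 159.
22 qualify.

22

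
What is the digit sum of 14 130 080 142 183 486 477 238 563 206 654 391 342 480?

1+4+1+3+0+0+8+0+1+4+2+1+8+3+4+8+6+4+7+7+2+3+8+5+6+3+2+0+6+6+5+4+3+9+1+3+4+2+4+8+0 = 156

156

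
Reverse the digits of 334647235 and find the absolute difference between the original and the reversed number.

198099198

Reverse of 334647235 is 532746433.
|334647235 − 532746433| = 198099198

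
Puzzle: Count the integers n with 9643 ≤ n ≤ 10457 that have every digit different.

237

The integers in [9643, 10457] that have every digit different: 9643, 9645, 9647, 9648, 9650, 9651, …, 10456, 10457.
237 qualify.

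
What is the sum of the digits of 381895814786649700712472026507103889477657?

202

3+8+1+8+9+5+8+1+4+7+8+6+6+4+9+7+0+0+7+1+2+4+7+2+0+2+6+5+0+7+1+0+3+8+8+9+4+7+7+6+5+7 = 202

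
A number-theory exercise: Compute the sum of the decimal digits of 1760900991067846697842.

109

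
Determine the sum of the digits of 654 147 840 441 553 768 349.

98

6+5+4+1+4+7+8+4+0+4+4+1+5+5+3+7+6+8+3+4+9 = 98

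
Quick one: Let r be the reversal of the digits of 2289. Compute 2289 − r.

-7533

Reverse of 2289 is 9822.
2289 − 9822 = -7533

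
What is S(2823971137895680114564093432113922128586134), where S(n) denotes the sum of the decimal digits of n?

177

2+8+2+3+9+7+1+1+3+7+8+9+5+6+8+0+1+1+4+5+6+4+0+9+3+4+3+2+1+1+3+9+2+2+1+2+8+5+8+6+1+3+4 = 177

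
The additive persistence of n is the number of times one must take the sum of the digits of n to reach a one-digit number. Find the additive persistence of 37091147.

2

37091147 → 32 → 5 (2 steps)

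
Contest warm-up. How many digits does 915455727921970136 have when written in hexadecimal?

15

915455727921970136 in base 16 is CB45A225E62BBD8, which has 15 digits.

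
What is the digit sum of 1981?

19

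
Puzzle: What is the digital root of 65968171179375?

3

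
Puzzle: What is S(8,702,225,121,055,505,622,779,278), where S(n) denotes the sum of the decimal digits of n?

100

8+7+0+2+2+2+5+1+2+1+0+5+5+5+0+5+6+2+2+7+7+9+2+7+8 = 100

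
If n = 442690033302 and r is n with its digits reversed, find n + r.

Reverse of 442690033302 is 203330096244.
442690033302 + 203330096244 = 646020129546

646020129546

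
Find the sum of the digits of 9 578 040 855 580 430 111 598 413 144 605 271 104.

139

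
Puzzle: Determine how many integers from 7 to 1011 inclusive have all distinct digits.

The integers in [7, 1011] that have all distinct digits: 7, 8, 9, 10, 12, 13, …, 986, 987.
732 qualify.

732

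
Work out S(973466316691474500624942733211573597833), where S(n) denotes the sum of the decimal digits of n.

9+7+3+4+6+6+3+1+6+6+9+1+4+7+4+5+0+0+6+2+4+9+4+2+7+3+3+2+1+1+5+7+3+5+9+7+8+3+3 = 175

175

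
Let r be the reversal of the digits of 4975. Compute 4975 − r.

-819

Reverse of 4975 is 5794.
4975 − 5794 = -819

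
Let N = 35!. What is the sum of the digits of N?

35! = 10333147966386144929666651337523200000000
Sum of its 41 digits: 144.

144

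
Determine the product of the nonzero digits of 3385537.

3×3×8×5×5×3×7 = 37800

37800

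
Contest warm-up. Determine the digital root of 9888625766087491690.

1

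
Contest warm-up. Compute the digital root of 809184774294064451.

2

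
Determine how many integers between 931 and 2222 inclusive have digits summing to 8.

The integers in [931, 2222] that have digits summing to 8: 1007, 1016, 1025, 1034, 1043, 1052, …, 2213, 2222.
52 qualify.

52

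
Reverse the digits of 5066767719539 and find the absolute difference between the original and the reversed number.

4292409957066

Reverse of 5066767719539 is 9359177676605.
|5066767719539 − 9359177676605| = 4292409957066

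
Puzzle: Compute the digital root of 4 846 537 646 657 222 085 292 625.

8

4+8+4+6+5+3+7+6+4+6+6+5+7+2+2+2+0+8+5+2+9+2+6+2+5 = 116
1+1+6 = 8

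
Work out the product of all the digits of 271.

14

2×7×1 = 14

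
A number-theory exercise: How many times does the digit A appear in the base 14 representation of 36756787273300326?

36756787273300326 in base 14 is 3444A1DD4021BB8.
The digit A appears 1 time.

1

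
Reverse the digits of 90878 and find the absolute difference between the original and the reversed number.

Reverse of 90878 is 87809.
|90878 − 87809| = 3069

3069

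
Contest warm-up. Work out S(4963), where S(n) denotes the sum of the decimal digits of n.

22

4+9+6+3 = 22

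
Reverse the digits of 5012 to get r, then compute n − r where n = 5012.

2907

Reverse of 5012 is 2105.
5012 − 2105 = 2907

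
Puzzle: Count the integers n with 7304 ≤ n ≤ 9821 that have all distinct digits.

1302

The integers in [7304, 9821] that have all distinct digits: 7304, 7305, 7306, 7308, 7309, 7310, …, 9820, 9821.
1302 qualify.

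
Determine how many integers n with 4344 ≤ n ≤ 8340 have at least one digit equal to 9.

The integers in [4344, 8340] that have at least one digit equal to 9: 4349, 4359, 4369, 4379, 4389, 4390, …, 8329, 8339.
1084 qualify.

1084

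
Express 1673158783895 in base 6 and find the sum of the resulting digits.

1673158783895 in base 6 is 3320345531240555.
Digit sum: 3+3+2+0+3+4+5+5+3+1+2+4+0+5+5+5 = 50.

50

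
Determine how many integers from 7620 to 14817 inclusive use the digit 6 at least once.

The integers in [7620, 14817] that use the digit 6 at least once: 7620, 7621, 7622, 7623, 7624, 7625, …, 14806, 14816.
1998 qualify.

1998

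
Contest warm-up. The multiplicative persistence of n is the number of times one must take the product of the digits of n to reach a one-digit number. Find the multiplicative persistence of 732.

2

732 → 42 → 8 (2 steps)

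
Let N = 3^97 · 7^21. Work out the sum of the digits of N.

279

3^97 · 7^21 = 10661554912828218014660654594276851749807635960445140208929034741
Sum of its 65 digits: 279.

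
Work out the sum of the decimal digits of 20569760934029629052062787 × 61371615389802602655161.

20569760934029629052062787 × 61371615389802602655161 = 1262399456703453140855217212479658639350281593707
Sum of its 49 digits: 214.

214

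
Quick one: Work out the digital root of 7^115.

7

The digital root of n equals n mod 9 (or 9 when 9 | n), so we need 7^115 mod 9.
7^115 ≡ 7 (mod 9), so the digital root is 7.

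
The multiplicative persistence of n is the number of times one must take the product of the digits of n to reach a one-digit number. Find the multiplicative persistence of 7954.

7954 → 1260 → 0 (2 steps)

2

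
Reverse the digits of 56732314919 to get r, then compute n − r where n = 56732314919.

-35209008846

Reverse of 56732314919 is 91941323765.
56732314919 − 91941323765 = -35209008846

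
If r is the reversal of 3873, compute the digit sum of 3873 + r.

24

Reversal of 3873 is 3783; 3873 + 3783 = 7656.
Digit sum of 7656: 7+6+5+6 = 24.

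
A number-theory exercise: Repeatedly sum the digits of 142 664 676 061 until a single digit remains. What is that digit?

4

1+4+2+6+6+4+6+7+6+0+6+1 = 49
4+9 = 13
1+3 = 4
(Equivalently, 142 664 676 061 mod 9 = 4.)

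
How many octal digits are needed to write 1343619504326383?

1343619504326383 in base 8 is 46140171321143357, which has 17 digits.

17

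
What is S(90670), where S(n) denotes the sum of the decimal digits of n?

9+0+6+7+0 = 22

22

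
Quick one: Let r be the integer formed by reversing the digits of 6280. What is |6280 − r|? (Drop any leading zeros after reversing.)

Reverse of 6280 is 826.
|6280 − 826| = 5454

5454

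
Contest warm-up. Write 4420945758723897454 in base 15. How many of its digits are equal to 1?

1

4420945758723897454 in base 15 is A168B64A6B940554.
The digit 1 appears 1 time.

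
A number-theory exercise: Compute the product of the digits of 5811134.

5×8×1×1×1×3×4 = 480

480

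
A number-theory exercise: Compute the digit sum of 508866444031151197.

5+0+8+8+6+6+4+4+4+0+3+1+1+5+1+1+9+7 = 73

73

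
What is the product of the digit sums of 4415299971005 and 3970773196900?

S(4415299971005) = 4+4+1+5+2+9+9+9+7+1+0+0+5 = 56.
S(3970773196900) = 3+9+7+0+7+7+3+1+9+6+9+0+0 = 61.
56 · 61 = 3416.

3416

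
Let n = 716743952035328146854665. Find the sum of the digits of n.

7+1+6+7+4+3+9+5+2+0+3+5+3+2+8+1+4+6+8+5+4+6+6+5 = 110

110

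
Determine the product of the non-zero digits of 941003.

108

9×4×1×3 = 108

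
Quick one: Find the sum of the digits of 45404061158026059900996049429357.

136

4+5+4+0+4+0+6+1+1+5+8+0+2+6+0+5+9+9+0+0+9+9+6+0+4+9+4+2+9+3+5+7 = 136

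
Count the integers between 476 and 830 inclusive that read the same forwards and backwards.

The integers in [476, 830] that read the same forwards and backwards: 484, 494, 505, 515, 525, 535, …, 818, 828.
35 qualify.

35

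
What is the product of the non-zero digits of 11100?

1×1×1 = 1

1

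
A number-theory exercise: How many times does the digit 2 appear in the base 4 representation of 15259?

3

15259 in base 4 is 3232123.
The digit 2 appears 3 times.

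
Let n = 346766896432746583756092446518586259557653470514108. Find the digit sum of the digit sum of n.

First digit sum: 250.
2+5+0 = 7.

7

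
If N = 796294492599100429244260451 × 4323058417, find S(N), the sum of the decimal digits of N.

155

796294492599100429244260451 × 4323058417 = 3442427608641285317272713091635766067
Sum of its 37 digits: 155.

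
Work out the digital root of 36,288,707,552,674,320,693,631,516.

7

3+6+2+8+8+7+0+7+5+5+2+6+7+4+3+2+0+6+9+3+6+3+1+5+1+6 = 115
1+1+5 = 7
(Equivalently, 36,288,707,552,674,320,693,631,516 mod 9 = 7.)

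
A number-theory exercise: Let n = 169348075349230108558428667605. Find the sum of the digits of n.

1+6+9+3+4+8+0+7+5+3+4+9+2+3+0+1+0+8+5+5+8+4+2+8+6+6+7+6+0+5 = 135

135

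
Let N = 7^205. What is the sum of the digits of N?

7^205 = 175832116162120401040542645775805187180581101962711117122782004392378358773099575665572048608781681593275547627380545902323479872036290117099249726971180296497651725008856807
Sum of its 174 digits: 754.

754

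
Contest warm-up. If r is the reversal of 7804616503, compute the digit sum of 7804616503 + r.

44

Reversal of 7804616503 is 3056164087; 7804616503 + 3056164087 = 10860780590.
Digit sum of 10860780590: 1+0+8+6+0+7+8+0+5+9+0 = 44.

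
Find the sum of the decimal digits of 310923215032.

3+1+0+9+2+3+2+1+5+0+3+2 = 31

31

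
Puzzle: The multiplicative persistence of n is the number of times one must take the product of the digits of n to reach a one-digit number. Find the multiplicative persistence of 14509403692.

14509403692 → 0 (1 step)

1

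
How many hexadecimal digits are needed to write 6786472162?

9

6786472162 in base 16 is 1948158E2, which has 9 digits.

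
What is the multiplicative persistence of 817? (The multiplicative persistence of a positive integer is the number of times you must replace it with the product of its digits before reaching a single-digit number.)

3

817 → 56 → 30 → 0 (3 steps)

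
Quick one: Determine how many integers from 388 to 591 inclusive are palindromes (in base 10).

20

The integers in [388, 591] that are palindromes (in base 10): 393, 404, 414, 424, 434, 444, …, 575, 585.
20 qualify.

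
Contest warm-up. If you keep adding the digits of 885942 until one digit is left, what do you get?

9

8+8+5+9+4+2 = 36
3+6 = 9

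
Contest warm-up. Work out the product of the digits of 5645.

600

5×6×4×5 = 600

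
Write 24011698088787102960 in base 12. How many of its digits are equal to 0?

24011698088787102960 in base 12 is A9A5A7897257068180.
The digit 0 appears 2 times.

2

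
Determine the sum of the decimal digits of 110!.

110! = 15882455415227429404253703127090772871724410234473563207581748318444567162948183030959960131517678520479243672638179990208521148623422266876757623911219200000000000000000000000000
Sum of its 179 digits: 657.

657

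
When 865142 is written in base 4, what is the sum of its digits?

865142 in base 4 is 3103031312.
Digit sum: 3+1+0+3+0+3+1+3+1+2 = 17.

17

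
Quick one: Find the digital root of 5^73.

The digital root of n equals n mod 9 (or 9 when 9 | n), so we need 5^73 mod 9.
5^73 ≡ 5 (mod 9), so the digital root is 5.

5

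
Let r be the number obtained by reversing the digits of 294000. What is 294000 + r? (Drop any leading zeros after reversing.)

294492

Reverse of 294000 is 492.
294000 + 492 = 294492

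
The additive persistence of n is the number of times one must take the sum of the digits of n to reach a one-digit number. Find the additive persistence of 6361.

6361 → 16 → 7 (2 steps)

2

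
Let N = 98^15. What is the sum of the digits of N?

107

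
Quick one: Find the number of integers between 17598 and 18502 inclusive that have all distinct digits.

The integers in [17598, 18502] that have all distinct digits: 17598, 17602, 17603, 17604, 17605, 17608, …, 18497, 18502.
296 qualify.

296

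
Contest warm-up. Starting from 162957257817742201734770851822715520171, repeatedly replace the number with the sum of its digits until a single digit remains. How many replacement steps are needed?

3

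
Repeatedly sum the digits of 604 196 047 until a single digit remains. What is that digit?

6+0+4+1+9+6+0+4+7 = 37
3+7 = 10
1+0 = 1
(Equivalently, 604 196 047 mod 9 = 1.)

1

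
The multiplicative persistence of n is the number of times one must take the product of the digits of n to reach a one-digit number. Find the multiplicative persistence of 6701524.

1

6701524 → 0 (1 step)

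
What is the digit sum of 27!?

27! = 10888869450418352160768000000
Sum of its 29 digits: 108.

108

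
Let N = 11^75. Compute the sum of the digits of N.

359

11^75 = 1271895371395064854067857972733284130756282088215517559832718476724993711303251
Sum of its 79 digits: 359.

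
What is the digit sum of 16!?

63

16! = 20922789888000
Sum of its 14 digits: 63.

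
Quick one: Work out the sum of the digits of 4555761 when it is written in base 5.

4555761 in base 5 is 2131241021.
Digit sum: 2+1+3+1+2+4+1+0+2+1 = 17.

17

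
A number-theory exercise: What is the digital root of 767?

2

7+6+7 = 20
2+0 = 2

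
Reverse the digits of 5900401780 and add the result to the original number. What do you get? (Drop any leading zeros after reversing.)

6771441875

Reverse of 5900401780 is 871040095.
5900401780 + 871040095 = 6771441875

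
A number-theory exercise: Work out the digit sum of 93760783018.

52

9+3+7+6+0+7+8+3+0+1+8 = 52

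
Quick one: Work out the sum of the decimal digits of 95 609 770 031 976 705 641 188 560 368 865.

156

9+5+6+0+9+7+7+0+0+3+1+9+7+6+7+0+5+6+4+1+1+8+8+5+6+0+3+6+8+8+6+5 = 156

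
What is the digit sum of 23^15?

89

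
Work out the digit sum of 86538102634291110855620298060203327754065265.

8+6+5+3+8+1+0+2+6+3+4+2+9+1+1+1+0+8+5+5+6+2+0+2+9+8+0+6+0+2+0+3+3+2+7+7+5+4+0+6+5+2+6+5 = 168

168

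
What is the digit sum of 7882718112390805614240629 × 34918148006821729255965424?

7882718112390805614240629 × 34918148006821729255965424 = 275249917744516553041110092937712324578224040011696
Sum of its 51 digits: 197.

197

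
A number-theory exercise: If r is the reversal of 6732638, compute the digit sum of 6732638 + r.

25

Reversal of 6732638 is 8362376; 6732638 + 8362376 = 15095014.
Digit sum of 15095014: 1+5+0+9+5+0+1+4 = 25.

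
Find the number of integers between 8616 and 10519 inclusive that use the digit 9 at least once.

1253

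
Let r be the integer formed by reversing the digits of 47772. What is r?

Reversing 47772 gives 27774.

27774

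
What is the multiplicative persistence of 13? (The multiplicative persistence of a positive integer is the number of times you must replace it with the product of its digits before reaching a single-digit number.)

13 → 3 (1 step)

1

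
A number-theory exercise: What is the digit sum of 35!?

35! = 10333147966386144929666651337523200000000
Sum of its 41 digits: 144.

144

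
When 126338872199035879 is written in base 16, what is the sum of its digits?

139

126338872199035879 in base 16 is 1C0D888EEBF3BE7.
Digit sum: 1+12+0+13+8+8+8+14+14+11+15+3+11+14+7 = 139.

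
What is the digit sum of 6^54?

171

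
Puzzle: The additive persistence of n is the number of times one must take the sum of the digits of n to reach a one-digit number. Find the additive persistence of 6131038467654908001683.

6131038467654908001683 → 89 → 17 → 8 (3 steps)

3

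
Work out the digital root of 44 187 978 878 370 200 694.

3

4+4+1+8+7+9+7+8+8+7+8+3+7+0+2+0+0+6+9+4 = 102
1+0+2 = 3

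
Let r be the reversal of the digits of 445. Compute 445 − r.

Reverse of 445 is 544.
445 − 544 = -99

-99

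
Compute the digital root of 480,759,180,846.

4+8+0+7+5+9+1+8+0+8+4+6 = 60
6+0 = 6

6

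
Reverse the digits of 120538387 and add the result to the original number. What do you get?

904373408

Reverse of 120538387 is 783835021.
120538387 + 783835021 = 904373408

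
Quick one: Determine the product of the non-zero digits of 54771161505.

147000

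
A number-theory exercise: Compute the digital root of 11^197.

The digital root of n equals n mod 9 (or 9 when 9 | n), so we need 11^197 mod 9.
11^197 ≡ 5 (mod 9), so the digital root is 5.

5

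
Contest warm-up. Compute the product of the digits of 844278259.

8×4×4×2×7×8×2×5×9 = 1290240

1290240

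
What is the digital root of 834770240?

8

8+3+4+7+7+0+2+4+0 = 35
3+5 = 8
(Equivalently, 834770240 mod 9 = 8.)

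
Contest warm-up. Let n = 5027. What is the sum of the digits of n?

5+0+2+7 = 14

14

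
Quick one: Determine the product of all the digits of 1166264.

1728

1×1×6×6×2×6×4 = 1728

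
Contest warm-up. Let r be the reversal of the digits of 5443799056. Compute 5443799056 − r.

-1066174389

Reverse of 5443799056 is 6509973445.
5443799056 − 6509973445 = -1066174389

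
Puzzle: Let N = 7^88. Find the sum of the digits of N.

7^88 = 233683216210633558353880137011125430143959282107856711392134007594290612801
Sum of its 75 digits: 277.

277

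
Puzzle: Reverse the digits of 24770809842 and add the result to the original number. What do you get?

Reverse of 24770809842 is 24890807742.
24770809842 + 24890807742 = 49661617584

49661617584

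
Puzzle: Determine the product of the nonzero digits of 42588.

4×2×5×8×8 = 2560

2560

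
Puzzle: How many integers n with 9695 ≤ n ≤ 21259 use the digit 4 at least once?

The integers in [9695, 21259] that use the digit 4 at least once: 9704, 9714, 9724, 9734, 9740, 9741, …, 21249, 21254.
3820 qualify.

3820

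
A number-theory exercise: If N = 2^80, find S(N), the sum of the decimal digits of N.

112

2^80 = 1208925819614629174706176
Sum of its 25 digits: 112.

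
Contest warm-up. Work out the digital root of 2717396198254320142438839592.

1

2+7+1+7+3+9+6+1+9+8+2+5+4+3+2+0+1+4+2+4+3+8+8+3+9+5+9+2 = 127
1+2+7 = 10
1+0 = 1
(Equivalently, 2717396198254320142438839592 mod 9 = 1.)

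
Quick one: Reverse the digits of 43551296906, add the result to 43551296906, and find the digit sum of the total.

28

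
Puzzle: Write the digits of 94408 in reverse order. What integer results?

Reversing 94408 gives 80449.

80449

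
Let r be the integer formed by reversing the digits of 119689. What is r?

986911

Reversing 119689 gives 986911.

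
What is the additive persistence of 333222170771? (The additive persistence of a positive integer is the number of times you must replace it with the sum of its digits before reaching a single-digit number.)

3

333222170771 → 38 → 11 → 2 (3 steps)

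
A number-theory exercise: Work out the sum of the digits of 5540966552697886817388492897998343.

201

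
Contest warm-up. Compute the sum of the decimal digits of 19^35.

208

19^35 = 570658162108627174778971075491512021856922699
Sum of its 45 digits: 208.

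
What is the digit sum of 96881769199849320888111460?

136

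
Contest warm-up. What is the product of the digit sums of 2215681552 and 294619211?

S(2215681552) = 2+2+1+5+6+8+1+5+5+2 = 37.
S(294619211) = 2+9+4+6+1+9+2+1+1 = 35.
37 · 35 = 1295.

1295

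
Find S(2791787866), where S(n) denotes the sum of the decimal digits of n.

61

2+7+9+1+7+8+7+8+6+6 = 61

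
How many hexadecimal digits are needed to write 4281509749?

8

4281509749 in base 16 is FF32A775, which has 8 digits.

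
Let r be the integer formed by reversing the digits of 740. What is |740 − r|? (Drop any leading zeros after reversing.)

Reverse of 740 is 47.
|740 − 47| = 693

693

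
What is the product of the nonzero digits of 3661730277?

222264

3×6×6×1×7×3×2×7×7 = 222264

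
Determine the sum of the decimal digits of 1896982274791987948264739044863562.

187

1+8+9+6+9+8+2+2+7+4+7+9+1+9+8+7+9+4+8+2+6+4+7+3+9+0+4+4+8+6+3+5+6+2 = 187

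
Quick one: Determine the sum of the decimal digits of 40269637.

37

4+0+2+6+9+6+3+7 = 37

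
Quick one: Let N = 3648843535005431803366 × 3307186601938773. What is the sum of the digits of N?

3648843535005431803366 × 3307186601938773 = 12067406451540874314198956129307309918
Sum of its 38 digits: 162.

162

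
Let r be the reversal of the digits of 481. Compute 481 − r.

Reverse of 481 is 184.
481 − 184 = 297

297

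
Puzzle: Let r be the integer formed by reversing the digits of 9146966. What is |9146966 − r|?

Reverse of 9146966 is 6696419.
|9146966 − 6696419| = 2450547

2450547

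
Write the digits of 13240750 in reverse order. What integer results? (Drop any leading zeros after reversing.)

Reversing 13240750 gives 5704231.

5704231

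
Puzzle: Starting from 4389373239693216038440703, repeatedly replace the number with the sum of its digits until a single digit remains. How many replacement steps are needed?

2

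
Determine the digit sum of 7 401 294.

27

7+4+0+1+2+9+4 = 27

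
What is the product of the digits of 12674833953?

1×2×6×7×4×8×3×3×9×5×3 = 3265920

3265920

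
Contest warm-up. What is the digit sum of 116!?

729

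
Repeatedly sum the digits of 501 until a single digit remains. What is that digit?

6

5+0+1 = 6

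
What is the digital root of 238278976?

2+3+8+2+7+8+9+7+6 = 52
5+2 = 7

7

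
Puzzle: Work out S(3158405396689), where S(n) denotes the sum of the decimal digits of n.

3+1+5+8+4+0+5+3+9+6+6+8+9 = 67

67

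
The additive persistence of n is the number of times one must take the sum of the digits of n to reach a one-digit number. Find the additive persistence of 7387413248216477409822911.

2

7387413248216477409822911 → 110 → 2 (2 steps)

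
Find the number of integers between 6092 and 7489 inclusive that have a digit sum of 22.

The integers in [6092, 7489] that have a digit sum of 22: 6097, 6169, 6178, 6187, 6196, 6259, …, 7474, 7483.
96 qualify.

96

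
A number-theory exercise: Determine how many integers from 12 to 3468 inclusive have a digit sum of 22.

The integers in [12, 3468] that have a digit sum of 22: 499, 589, 598, 679, 688, 697, …, 3388, 3397.
91 qualify.

91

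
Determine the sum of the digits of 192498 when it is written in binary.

13

192498 in base 2 is 101110111111110010.
Digit sum: 1+0+1+1+1+0+1+1+1+1+1+1+1+1+0+0+1+0 = 13.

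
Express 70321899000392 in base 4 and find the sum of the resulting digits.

70321899000392 in base 4 is 33333110113303311021020.
Digit sum: 3+3+3+3+3+1+1+0+1+1+3+3+0+3+3+1+1+0+2+1+0+2+0 = 38.

38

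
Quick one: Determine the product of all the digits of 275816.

2×7×5×8×1×6 = 3360

3360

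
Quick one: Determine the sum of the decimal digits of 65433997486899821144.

6+5+4+3+3+9+9+7+4+8+6+8+9+9+8+2+1+1+4+4 = 110

110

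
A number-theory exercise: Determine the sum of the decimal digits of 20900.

11

2+0+9+0+0 = 11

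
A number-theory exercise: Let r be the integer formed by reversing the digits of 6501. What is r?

1056

Reversing 6501 gives 1056.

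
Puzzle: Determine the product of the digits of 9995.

3645

9×9×9×5 = 3645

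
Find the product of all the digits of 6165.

6×1×6×5 = 180

180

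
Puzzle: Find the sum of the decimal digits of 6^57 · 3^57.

6^57 · 3^57 = 355248940118543787509950169626189182945008919402552975155856004211539968
Sum of its 72 digits: 333.

333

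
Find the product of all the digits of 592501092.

0

5×9×2×5×0×1×0×9×2 = 0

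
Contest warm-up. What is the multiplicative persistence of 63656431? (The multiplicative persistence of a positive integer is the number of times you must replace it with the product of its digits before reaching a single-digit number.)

2

63656431 → 38880 → 0 (2 steps)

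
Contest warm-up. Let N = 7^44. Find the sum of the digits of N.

175

7^44 = 15286700631942576193765185769276826401
Sum of its 38 digits: 175.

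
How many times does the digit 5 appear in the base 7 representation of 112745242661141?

1

112745242661141 in base 7 is 32514401134234406.
The digit 5 appears 1 time.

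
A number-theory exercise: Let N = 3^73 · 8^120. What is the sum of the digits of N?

666

3^73 · 8^120 = 158726716959096893535526738160554695489351174764002702541535877593136354904570304430237124479978784088334417562497293320760368207015814887374848
Sum of its 144 digits: 666.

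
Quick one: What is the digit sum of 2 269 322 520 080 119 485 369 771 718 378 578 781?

2+2+6+9+3+2+2+5+2+0+0+8+0+1+1+9+4+8+5+3+6+9+7+7+1+7+1+8+3+7+8+5+7+8+7+8+1 = 172

172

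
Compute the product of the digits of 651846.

6×5×1×8×4×6 = 5760

5760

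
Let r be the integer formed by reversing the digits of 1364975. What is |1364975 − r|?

Reverse of 1364975 is 5794631.
|1364975 − 5794631| = 4429656

4429656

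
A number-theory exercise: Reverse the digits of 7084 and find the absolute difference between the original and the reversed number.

2277

Reverse of 7084 is 4807.
|7084 − 4807| = 2277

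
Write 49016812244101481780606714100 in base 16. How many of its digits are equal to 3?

2

49016812244101481780606714100 in base 16 is 9E61C1BC2B1F3680730CC0F4.
The digit 3 appears 2 times.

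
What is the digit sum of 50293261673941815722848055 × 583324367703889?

218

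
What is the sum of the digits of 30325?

3+0+3+2+5 = 13

13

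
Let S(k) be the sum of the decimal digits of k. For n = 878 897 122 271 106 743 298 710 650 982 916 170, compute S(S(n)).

11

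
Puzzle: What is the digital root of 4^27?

1

The digital root of n equals n mod 9 (or 9 when 9 | n), so we need 4^27 mod 9.
4^27 ≡ 1 (mod 9), so the digital root is 1.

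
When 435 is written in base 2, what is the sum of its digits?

6

435 in base 2 is 110110011.
Digit sum: 1+1+0+1+1+0+0+1+1 = 6.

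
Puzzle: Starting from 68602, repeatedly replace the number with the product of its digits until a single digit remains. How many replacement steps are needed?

1

68602 → 0 (1 step)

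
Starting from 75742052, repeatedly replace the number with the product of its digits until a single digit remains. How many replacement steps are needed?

1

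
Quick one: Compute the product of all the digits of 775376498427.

497871360

7×7×5×3×7×6×4×9×8×4×2×7 = 497871360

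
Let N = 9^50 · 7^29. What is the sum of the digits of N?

9^50 · 7^29 = 1659467045421729649056611419175028309591855858995072827482506326906691607
Sum of its 73 digits: 342.

342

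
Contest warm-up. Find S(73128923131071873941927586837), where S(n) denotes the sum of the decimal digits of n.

135

7+3+1+2+8+9+2+3+1+3+1+0+7+1+8+7+3+9+4+1+9+2+7+5+8+6+8+3+7 = 135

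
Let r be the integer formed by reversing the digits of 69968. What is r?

Reversing 69968 gives 86996.

86996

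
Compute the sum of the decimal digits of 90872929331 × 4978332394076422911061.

90872929331 × 4978332394076422911061 = 452395647833134822210115551230191
Sum of its 33 digits: 116.

116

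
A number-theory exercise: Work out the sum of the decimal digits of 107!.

107! = 12265202031961379393517517010387338887131568154382945052653251412013535324922144249034658613287059061933743916719318560380966506520420000368175349760000000000000000000000000
Sum of its 173 digits: 594.

594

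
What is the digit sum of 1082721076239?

48

1+0+8+2+7+2+1+0+7+6+2+3+9 = 48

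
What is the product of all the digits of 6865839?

6×8×6×5×8×3×9 = 311040

311040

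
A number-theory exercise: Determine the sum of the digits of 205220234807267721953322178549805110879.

2+0+5+2+2+0+2+3+4+8+0+7+2+6+7+7+2+1+9+5+3+3+2+2+1+7+8+5+4+9+8+0+5+1+1+0+8+7+9 = 157

157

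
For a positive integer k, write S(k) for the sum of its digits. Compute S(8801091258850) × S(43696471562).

2915

S(8801091258850) = 8+8+0+1+0+9+1+2+5+8+8+5+0 = 55.
S(43696471562) = 4+3+6+9+6+4+7+1+5+6+2 = 53.
55 · 53 = 2915.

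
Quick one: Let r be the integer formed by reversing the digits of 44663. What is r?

Reversing 44663 gives 36644.

36644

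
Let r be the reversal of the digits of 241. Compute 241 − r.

Reverse of 241 is 142.
241 − 142 = 99

99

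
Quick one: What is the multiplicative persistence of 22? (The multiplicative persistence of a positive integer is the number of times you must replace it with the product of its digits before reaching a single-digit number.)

22 → 4 (1 step)

1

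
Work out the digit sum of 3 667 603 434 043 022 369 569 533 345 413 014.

127

3+6+6+7+6+0+3+4+3+4+0+4+3+0+2+2+3+6+9+5+6+9+5+3+3+3+4+5+4+1+3+0+1+4 = 127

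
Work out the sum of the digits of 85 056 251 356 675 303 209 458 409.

8+5+0+5+6+2+5+1+3+5+6+6+7+5+3+0+3+2+0+9+4+5+8+4+0+9 = 111

111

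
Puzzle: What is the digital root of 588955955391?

9

5+8+8+9+5+5+9+5+5+3+9+1 = 72
7+2 = 9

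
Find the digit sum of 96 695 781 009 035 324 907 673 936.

127

9+6+6+9+5+7+8+1+0+0+9+0+3+5+3+2+4+9+0+7+6+7+3+9+3+6 = 127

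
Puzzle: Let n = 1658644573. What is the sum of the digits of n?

1+6+5+8+6+4+4+5+7+3 = 49

49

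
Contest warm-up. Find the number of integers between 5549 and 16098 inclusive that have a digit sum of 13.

The integers in [5549, 16098] that have a digit sum of 13: 5602, 5611, 5620, 5701, 5710, 5800, …, 16051, 16060.
454 qualify.

454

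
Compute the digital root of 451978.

7

4+5+1+9+7+8 = 34
3+4 = 7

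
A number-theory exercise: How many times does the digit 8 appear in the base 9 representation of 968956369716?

1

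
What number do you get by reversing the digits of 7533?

3357

Reversing 7533 gives 3357.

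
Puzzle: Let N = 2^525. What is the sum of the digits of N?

728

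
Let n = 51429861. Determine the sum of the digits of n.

5+1+4+2+9+8+6+1 = 36

36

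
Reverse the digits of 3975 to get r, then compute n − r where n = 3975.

Reverse of 3975 is 5793.
3975 − 5793 = -1818

-1818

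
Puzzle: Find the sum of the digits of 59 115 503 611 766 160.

5+9+1+1+5+5+0+3+6+1+1+7+6+6+1+6+0 = 63

63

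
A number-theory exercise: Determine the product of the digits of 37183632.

18144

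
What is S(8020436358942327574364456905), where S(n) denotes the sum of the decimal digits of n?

124

8+0+2+0+4+3+6+3+5+8+9+4+2+3+2+7+5+7+4+3+6+4+4+5+6+9+0+5 = 124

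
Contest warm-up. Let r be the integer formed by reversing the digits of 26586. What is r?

68562

Reversing 26586 gives 68562.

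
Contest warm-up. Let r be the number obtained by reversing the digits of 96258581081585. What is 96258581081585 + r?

154776599666854

Reverse of 96258581081585 is 58518018585269.
96258581081585 + 58518018585269 = 154776599666854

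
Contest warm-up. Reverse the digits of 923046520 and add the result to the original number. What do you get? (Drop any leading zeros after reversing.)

Reverse of 923046520 is 25640329.
923046520 + 25640329 = 948686849

948686849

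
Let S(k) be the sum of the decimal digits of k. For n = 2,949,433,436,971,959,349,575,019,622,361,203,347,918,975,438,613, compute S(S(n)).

8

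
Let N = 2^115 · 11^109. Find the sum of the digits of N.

2^115 · 11^109 = 13497464180126648162718494957006681837172593705662509990602235154323297627128639893479632457623732374459194861471609886464356263537362992297502834688
Sum of its 149 digits: 706.

706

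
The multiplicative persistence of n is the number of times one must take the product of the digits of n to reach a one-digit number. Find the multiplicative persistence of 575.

4

575 → 175 → 35 → 15 → 5 (4 steps)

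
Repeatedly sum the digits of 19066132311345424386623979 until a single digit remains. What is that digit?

9

1+9+0+6+6+1+3+2+3+1+1+3+4+5+4+2+4+3+8+6+6+2+3+9+7+9 = 108
1+0+8 = 9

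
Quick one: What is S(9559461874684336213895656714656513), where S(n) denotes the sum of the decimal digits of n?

9+5+5+9+4+6+1+8+7+4+6+8+4+3+3+6+2+1+3+8+9+5+6+5+6+7+1+4+6+5+6+5+1+3 = 171

171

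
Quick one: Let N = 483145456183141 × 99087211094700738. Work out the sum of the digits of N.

147

483145456183141 × 99087211094700738 = 47873535806264378171641115858058
Sum of its 32 digits: 147.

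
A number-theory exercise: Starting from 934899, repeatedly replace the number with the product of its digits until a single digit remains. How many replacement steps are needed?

4

934899 → 69984 → 15552 → 250 → 0 (4 steps)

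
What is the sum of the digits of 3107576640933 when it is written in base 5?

3107576640933 in base 5 is 401403304110002213.
Digit sum: 4+0+1+4+0+3+3+0+4+1+1+0+0+0+2+2+1+3 = 29.

29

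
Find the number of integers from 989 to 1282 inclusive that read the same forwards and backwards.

The integers in [989, 1282] that read the same forwards and backwards: 989, 999, 1001, 1111, 1221.
5 qualify.

5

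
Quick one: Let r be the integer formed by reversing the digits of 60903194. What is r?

49130906

Reversing 60903194 gives 49130906.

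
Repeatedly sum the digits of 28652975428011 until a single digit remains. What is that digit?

6

2+8+6+5+2+9+7+5+4+2+8+0+1+1 = 60
6+0 = 6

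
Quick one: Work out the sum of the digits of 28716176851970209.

2+8+7+1+6+1+7+6+8+5+1+9+7+0+2+0+9 = 79

79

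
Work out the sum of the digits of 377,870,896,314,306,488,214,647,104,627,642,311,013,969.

3+7+7+8+7+0+8+9+6+3+1+4+3+0+6+4+8+8+2+1+4+6+4+7+1+0+4+6+2+7+6+4+2+3+1+1+0+1+3+9+6+9 = 181

181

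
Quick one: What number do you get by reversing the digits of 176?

671

Reversing 176 gives 671.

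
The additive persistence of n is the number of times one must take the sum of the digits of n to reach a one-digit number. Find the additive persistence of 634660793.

2

634660793 → 44 → 8 (2 steps)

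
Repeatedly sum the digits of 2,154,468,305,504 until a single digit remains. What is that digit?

2

2+1+5+4+4+6+8+3+0+5+5+0+4 = 47
4+7 = 11
1+1 = 2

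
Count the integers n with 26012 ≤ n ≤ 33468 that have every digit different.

2352

The integers in [26012, 33468] that have every digit different: 26013, 26014, 26015, 26017, 26018, 26019, …, 32986, 32987.
2352 qualify.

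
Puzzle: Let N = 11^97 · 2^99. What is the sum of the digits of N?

11^97 · 2^99 = 65623596934967113444160180612385424829888387250029734167056525882747619619502720154307806825556522936115227078178866448817190862848
Sum of its 131 digits: 601.

601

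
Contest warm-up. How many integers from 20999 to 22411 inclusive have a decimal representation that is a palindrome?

14

The integers in [20999, 22411] that have a decimal representation that is a palindrome: 21012, 21112, 21212, 21312, 21412, 21512, …, 22222, 22322.
14 qualify.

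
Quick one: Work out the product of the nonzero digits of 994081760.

9×9×4×8×1×7×6 = 108864

108864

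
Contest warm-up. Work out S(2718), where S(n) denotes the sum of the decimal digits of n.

2+7+1+8 = 18

18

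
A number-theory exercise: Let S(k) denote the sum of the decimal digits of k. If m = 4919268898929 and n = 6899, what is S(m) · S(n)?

2688

S(4919268898929) = 4+9+1+9+2+6+8+8+9+8+9+2+9 = 84.
S(6899) = 6+8+9+9 = 32.
84 · 32 = 2688.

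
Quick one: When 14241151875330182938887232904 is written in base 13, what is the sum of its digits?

140

14241151875330182938887232904 in base 13 is 2030C570B2514167C50C2C59A7.
Digit sum: 2+0+3+0+12+5+7+0+11+2+5+1+4+1+6+7+12+5+0+12+2+12+5+9+10+7 = 140.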